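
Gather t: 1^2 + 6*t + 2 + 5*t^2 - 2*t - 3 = 5*t^2 + 4*t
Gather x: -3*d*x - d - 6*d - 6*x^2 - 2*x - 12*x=-7*d - 6*x^2 + x*(-3*d - 14)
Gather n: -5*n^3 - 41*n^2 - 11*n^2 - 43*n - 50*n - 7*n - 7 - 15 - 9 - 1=-5*n^3 - 52*n^2 - 100*n - 32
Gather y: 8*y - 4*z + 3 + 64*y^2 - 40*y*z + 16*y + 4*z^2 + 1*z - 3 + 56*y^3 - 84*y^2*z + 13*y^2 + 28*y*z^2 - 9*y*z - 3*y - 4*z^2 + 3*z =56*y^3 + y^2*(77 - 84*z) + y*(28*z^2 - 49*z + 21)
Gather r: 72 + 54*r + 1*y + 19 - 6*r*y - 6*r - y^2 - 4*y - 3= r*(48 - 6*y) - y^2 - 3*y + 88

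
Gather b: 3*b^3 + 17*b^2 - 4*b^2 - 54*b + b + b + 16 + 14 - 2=3*b^3 + 13*b^2 - 52*b + 28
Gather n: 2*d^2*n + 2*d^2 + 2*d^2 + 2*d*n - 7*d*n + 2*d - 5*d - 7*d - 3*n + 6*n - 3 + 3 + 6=4*d^2 - 10*d + n*(2*d^2 - 5*d + 3) + 6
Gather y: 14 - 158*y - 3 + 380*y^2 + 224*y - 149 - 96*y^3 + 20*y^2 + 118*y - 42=-96*y^3 + 400*y^2 + 184*y - 180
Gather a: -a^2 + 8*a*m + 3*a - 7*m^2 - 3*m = -a^2 + a*(8*m + 3) - 7*m^2 - 3*m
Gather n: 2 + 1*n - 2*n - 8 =-n - 6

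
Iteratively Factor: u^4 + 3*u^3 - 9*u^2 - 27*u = (u + 3)*(u^3 - 9*u) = (u + 3)^2*(u^2 - 3*u) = u*(u + 3)^2*(u - 3)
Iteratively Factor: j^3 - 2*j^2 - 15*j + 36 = (j - 3)*(j^2 + j - 12) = (j - 3)*(j + 4)*(j - 3)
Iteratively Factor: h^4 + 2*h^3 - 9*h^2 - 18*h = (h)*(h^3 + 2*h^2 - 9*h - 18) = h*(h - 3)*(h^2 + 5*h + 6) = h*(h - 3)*(h + 3)*(h + 2)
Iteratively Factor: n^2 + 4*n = (n + 4)*(n)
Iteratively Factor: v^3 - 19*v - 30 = (v - 5)*(v^2 + 5*v + 6) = (v - 5)*(v + 2)*(v + 3)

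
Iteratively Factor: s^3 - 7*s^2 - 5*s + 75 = (s - 5)*(s^2 - 2*s - 15) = (s - 5)^2*(s + 3)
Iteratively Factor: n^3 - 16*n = (n)*(n^2 - 16) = n*(n - 4)*(n + 4)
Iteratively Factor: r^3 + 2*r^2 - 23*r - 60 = (r + 4)*(r^2 - 2*r - 15) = (r + 3)*(r + 4)*(r - 5)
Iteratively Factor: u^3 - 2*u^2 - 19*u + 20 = (u - 1)*(u^2 - u - 20) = (u - 5)*(u - 1)*(u + 4)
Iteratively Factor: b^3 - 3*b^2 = (b)*(b^2 - 3*b) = b*(b - 3)*(b)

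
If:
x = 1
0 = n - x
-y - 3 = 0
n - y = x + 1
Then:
No Solution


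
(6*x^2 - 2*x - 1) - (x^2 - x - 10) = 5*x^2 - x + 9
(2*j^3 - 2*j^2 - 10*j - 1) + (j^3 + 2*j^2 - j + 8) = 3*j^3 - 11*j + 7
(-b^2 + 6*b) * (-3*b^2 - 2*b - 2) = 3*b^4 - 16*b^3 - 10*b^2 - 12*b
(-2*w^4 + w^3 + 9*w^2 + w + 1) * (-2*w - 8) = 4*w^5 + 14*w^4 - 26*w^3 - 74*w^2 - 10*w - 8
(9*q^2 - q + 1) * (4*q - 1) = 36*q^3 - 13*q^2 + 5*q - 1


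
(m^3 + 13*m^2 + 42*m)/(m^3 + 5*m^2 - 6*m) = (m + 7)/(m - 1)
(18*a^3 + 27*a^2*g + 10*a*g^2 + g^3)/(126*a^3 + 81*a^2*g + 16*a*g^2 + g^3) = (a + g)/(7*a + g)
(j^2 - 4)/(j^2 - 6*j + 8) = (j + 2)/(j - 4)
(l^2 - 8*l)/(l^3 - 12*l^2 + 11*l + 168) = l/(l^2 - 4*l - 21)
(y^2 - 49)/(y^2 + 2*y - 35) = (y - 7)/(y - 5)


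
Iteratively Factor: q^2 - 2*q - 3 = (q - 3)*(q + 1)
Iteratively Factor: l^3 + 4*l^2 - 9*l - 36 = (l - 3)*(l^2 + 7*l + 12) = (l - 3)*(l + 4)*(l + 3)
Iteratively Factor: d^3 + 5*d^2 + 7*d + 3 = (d + 1)*(d^2 + 4*d + 3) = (d + 1)*(d + 3)*(d + 1)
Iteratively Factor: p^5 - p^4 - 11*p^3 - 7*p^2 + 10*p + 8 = (p - 4)*(p^4 + 3*p^3 + p^2 - 3*p - 2) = (p - 4)*(p + 2)*(p^3 + p^2 - p - 1) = (p - 4)*(p + 1)*(p + 2)*(p^2 - 1) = (p - 4)*(p + 1)^2*(p + 2)*(p - 1)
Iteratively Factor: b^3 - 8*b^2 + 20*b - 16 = (b - 2)*(b^2 - 6*b + 8) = (b - 2)^2*(b - 4)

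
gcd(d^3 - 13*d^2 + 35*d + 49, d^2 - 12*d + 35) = d - 7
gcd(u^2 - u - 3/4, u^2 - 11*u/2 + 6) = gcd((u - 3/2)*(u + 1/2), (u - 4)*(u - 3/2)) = u - 3/2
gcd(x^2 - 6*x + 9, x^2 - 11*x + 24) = x - 3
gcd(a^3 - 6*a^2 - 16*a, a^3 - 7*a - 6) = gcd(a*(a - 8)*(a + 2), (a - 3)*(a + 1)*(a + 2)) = a + 2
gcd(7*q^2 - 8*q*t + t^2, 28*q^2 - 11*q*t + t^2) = 7*q - t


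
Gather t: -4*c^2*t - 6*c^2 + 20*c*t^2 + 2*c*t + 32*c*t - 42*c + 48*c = -6*c^2 + 20*c*t^2 + 6*c + t*(-4*c^2 + 34*c)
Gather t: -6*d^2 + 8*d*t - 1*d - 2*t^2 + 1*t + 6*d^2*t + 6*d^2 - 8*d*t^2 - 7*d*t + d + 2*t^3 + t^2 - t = 2*t^3 + t^2*(-8*d - 1) + t*(6*d^2 + d)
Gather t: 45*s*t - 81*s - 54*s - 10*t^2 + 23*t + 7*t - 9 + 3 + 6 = -135*s - 10*t^2 + t*(45*s + 30)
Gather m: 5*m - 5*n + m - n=6*m - 6*n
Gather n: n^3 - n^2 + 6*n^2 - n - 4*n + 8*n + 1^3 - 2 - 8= n^3 + 5*n^2 + 3*n - 9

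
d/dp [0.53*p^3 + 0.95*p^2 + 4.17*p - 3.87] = 1.59*p^2 + 1.9*p + 4.17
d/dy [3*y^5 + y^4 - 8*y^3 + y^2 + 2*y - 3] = 15*y^4 + 4*y^3 - 24*y^2 + 2*y + 2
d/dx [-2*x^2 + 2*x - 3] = 2 - 4*x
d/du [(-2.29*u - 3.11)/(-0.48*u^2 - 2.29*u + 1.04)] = (1.0992*u^2 + 5.2441*u - (0.96*u + 2.29)*(2.29*u + 3.11) - 2.3816)/(0.48*u^2 + 2.29*u - 1.04)^2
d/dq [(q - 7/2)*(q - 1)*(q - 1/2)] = 3*q^2 - 10*q + 23/4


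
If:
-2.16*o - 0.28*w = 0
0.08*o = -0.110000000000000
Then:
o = -1.38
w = 10.61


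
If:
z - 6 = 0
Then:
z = 6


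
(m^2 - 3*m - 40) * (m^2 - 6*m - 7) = m^4 - 9*m^3 - 29*m^2 + 261*m + 280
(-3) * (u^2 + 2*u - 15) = -3*u^2 - 6*u + 45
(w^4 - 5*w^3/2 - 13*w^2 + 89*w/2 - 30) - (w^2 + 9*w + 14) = w^4 - 5*w^3/2 - 14*w^2 + 71*w/2 - 44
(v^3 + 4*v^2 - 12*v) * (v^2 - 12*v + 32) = v^5 - 8*v^4 - 28*v^3 + 272*v^2 - 384*v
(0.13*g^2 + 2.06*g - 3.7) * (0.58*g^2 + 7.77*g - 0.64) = 0.0754*g^4 + 2.2049*g^3 + 13.777*g^2 - 30.0674*g + 2.368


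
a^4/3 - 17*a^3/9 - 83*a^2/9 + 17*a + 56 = (a/3 + 1)*(a - 8)*(a - 3)*(a + 7/3)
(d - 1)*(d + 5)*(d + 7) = d^3 + 11*d^2 + 23*d - 35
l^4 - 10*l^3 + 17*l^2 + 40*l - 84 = (l - 7)*(l - 3)*(l - 2)*(l + 2)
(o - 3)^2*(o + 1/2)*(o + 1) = o^4 - 9*o^3/2 + o^2/2 + 21*o/2 + 9/2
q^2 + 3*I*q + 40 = (q - 5*I)*(q + 8*I)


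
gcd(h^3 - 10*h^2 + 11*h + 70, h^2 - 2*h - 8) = h + 2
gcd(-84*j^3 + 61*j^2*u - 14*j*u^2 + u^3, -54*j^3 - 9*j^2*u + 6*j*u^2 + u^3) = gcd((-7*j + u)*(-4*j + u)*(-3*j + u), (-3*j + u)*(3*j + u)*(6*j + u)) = -3*j + u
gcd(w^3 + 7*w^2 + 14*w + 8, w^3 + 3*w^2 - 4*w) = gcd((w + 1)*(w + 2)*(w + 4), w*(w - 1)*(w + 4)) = w + 4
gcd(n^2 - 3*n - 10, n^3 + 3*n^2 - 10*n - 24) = n + 2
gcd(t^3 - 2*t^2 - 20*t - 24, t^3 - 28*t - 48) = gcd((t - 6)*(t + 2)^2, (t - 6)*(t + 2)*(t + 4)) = t^2 - 4*t - 12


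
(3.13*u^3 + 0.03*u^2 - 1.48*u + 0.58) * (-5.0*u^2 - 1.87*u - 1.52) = -15.65*u^5 - 6.0031*u^4 + 2.5863*u^3 - 0.177999999999999*u^2 + 1.165*u - 0.8816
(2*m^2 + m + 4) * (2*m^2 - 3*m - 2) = 4*m^4 - 4*m^3 + m^2 - 14*m - 8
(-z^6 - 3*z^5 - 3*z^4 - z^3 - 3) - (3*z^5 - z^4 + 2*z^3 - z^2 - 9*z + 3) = -z^6 - 6*z^5 - 2*z^4 - 3*z^3 + z^2 + 9*z - 6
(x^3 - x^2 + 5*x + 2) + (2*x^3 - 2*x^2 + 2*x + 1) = 3*x^3 - 3*x^2 + 7*x + 3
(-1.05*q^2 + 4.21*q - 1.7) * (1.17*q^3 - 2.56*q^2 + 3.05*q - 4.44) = -1.2285*q^5 + 7.6137*q^4 - 15.9691*q^3 + 21.8545*q^2 - 23.8774*q + 7.548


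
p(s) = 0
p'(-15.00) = 0.00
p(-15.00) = 0.00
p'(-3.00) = 0.00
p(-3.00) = 0.00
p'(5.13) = 0.00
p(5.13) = 0.00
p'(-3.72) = 0.00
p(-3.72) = 0.00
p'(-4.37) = 0.00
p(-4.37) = 0.00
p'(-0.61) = 0.00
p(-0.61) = 0.00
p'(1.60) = 0.00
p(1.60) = 0.00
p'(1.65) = 0.00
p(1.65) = 0.00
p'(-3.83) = 0.00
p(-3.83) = 0.00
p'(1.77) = 0.00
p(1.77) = 0.00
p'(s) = 0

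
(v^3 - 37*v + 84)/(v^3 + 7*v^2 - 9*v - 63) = (v - 4)/(v + 3)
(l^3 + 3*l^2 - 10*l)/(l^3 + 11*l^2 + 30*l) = (l - 2)/(l + 6)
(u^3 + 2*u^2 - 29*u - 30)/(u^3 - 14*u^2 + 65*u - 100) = (u^2 + 7*u + 6)/(u^2 - 9*u + 20)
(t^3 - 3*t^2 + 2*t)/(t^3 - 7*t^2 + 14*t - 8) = t/(t - 4)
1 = 1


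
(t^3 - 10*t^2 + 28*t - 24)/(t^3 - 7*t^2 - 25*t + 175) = (t^3 - 10*t^2 + 28*t - 24)/(t^3 - 7*t^2 - 25*t + 175)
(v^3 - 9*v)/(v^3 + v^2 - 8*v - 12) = v*(v + 3)/(v^2 + 4*v + 4)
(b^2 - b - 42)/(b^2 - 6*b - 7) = (b + 6)/(b + 1)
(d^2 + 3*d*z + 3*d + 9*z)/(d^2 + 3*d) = (d + 3*z)/d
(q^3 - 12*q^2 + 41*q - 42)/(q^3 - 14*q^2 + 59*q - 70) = (q - 3)/(q - 5)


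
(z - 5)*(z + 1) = z^2 - 4*z - 5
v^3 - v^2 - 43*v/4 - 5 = (v - 4)*(v + 1/2)*(v + 5/2)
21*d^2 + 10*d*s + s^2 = (3*d + s)*(7*d + s)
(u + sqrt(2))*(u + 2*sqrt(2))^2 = u^3 + 5*sqrt(2)*u^2 + 16*u + 8*sqrt(2)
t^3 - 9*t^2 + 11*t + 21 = (t - 7)*(t - 3)*(t + 1)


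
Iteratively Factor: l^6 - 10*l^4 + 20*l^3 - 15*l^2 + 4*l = (l)*(l^5 - 10*l^3 + 20*l^2 - 15*l + 4) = l*(l - 1)*(l^4 + l^3 - 9*l^2 + 11*l - 4) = l*(l - 1)^2*(l^3 + 2*l^2 - 7*l + 4) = l*(l - 1)^2*(l + 4)*(l^2 - 2*l + 1) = l*(l - 1)^3*(l + 4)*(l - 1)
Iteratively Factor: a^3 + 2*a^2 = (a + 2)*(a^2) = a*(a + 2)*(a)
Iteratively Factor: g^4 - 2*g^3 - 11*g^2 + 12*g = (g + 3)*(g^3 - 5*g^2 + 4*g) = g*(g + 3)*(g^2 - 5*g + 4) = g*(g - 1)*(g + 3)*(g - 4)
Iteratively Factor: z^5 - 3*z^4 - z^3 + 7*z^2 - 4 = (z + 1)*(z^4 - 4*z^3 + 3*z^2 + 4*z - 4) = (z + 1)^2*(z^3 - 5*z^2 + 8*z - 4) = (z - 1)*(z + 1)^2*(z^2 - 4*z + 4) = (z - 2)*(z - 1)*(z + 1)^2*(z - 2)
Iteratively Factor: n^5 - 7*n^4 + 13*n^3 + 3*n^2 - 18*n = (n - 3)*(n^4 - 4*n^3 + n^2 + 6*n) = (n - 3)*(n + 1)*(n^3 - 5*n^2 + 6*n) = (n - 3)^2*(n + 1)*(n^2 - 2*n) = (n - 3)^2*(n - 2)*(n + 1)*(n)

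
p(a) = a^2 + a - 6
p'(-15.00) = -29.00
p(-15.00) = 204.00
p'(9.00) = 19.00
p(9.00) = 84.00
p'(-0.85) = -0.70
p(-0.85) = -6.13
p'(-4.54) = -8.08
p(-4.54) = 10.07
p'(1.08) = 3.16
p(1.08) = -3.75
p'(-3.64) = -6.28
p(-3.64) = 3.61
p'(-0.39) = 0.22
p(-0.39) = -6.24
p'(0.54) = 2.08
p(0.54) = -5.17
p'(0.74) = 2.48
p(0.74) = -4.71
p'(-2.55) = -4.10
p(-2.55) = -2.05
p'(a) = 2*a + 1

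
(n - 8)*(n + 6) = n^2 - 2*n - 48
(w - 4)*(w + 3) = w^2 - w - 12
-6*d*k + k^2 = k*(-6*d + k)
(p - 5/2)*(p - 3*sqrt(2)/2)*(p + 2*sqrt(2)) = p^3 - 5*p^2/2 + sqrt(2)*p^2/2 - 6*p - 5*sqrt(2)*p/4 + 15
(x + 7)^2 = x^2 + 14*x + 49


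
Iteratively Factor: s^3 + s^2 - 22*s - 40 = (s + 4)*(s^2 - 3*s - 10) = (s - 5)*(s + 4)*(s + 2)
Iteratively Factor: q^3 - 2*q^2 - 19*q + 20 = (q - 1)*(q^2 - q - 20) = (q - 5)*(q - 1)*(q + 4)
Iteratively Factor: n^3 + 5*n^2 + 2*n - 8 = (n + 2)*(n^2 + 3*n - 4) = (n + 2)*(n + 4)*(n - 1)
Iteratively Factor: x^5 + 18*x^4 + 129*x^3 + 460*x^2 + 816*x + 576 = (x + 3)*(x^4 + 15*x^3 + 84*x^2 + 208*x + 192) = (x + 3)*(x + 4)*(x^3 + 11*x^2 + 40*x + 48) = (x + 3)^2*(x + 4)*(x^2 + 8*x + 16) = (x + 3)^2*(x + 4)^2*(x + 4)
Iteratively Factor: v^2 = (v)*(v)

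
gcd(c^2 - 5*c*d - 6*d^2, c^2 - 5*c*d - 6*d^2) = c^2 - 5*c*d - 6*d^2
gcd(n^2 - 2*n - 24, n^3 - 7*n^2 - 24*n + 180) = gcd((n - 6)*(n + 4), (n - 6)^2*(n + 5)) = n - 6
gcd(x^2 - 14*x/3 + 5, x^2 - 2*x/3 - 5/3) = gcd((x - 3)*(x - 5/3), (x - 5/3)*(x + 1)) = x - 5/3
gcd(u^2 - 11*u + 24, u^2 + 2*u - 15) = u - 3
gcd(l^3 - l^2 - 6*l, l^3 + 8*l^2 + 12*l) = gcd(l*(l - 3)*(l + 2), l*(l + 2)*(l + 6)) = l^2 + 2*l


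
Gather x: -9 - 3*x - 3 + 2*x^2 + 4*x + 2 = 2*x^2 + x - 10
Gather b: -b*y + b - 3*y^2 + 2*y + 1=b*(1 - y) - 3*y^2 + 2*y + 1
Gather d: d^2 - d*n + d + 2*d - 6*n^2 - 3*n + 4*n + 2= d^2 + d*(3 - n) - 6*n^2 + n + 2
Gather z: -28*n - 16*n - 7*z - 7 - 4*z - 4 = -44*n - 11*z - 11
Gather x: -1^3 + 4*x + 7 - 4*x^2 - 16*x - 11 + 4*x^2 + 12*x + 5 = 0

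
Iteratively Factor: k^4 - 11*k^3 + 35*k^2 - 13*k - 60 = (k - 4)*(k^3 - 7*k^2 + 7*k + 15) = (k - 5)*(k - 4)*(k^2 - 2*k - 3) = (k - 5)*(k - 4)*(k - 3)*(k + 1)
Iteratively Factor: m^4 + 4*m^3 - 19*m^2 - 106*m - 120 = (m - 5)*(m^3 + 9*m^2 + 26*m + 24) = (m - 5)*(m + 4)*(m^2 + 5*m + 6) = (m - 5)*(m + 3)*(m + 4)*(m + 2)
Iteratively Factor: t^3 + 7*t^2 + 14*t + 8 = (t + 2)*(t^2 + 5*t + 4) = (t + 1)*(t + 2)*(t + 4)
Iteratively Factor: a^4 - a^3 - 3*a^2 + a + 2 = (a - 2)*(a^3 + a^2 - a - 1) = (a - 2)*(a - 1)*(a^2 + 2*a + 1) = (a - 2)*(a - 1)*(a + 1)*(a + 1)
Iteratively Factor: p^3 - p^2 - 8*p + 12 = (p + 3)*(p^2 - 4*p + 4) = (p - 2)*(p + 3)*(p - 2)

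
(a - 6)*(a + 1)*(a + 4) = a^3 - a^2 - 26*a - 24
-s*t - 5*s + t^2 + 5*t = (-s + t)*(t + 5)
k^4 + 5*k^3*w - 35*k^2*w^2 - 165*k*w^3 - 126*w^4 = (k - 6*w)*(k + w)*(k + 3*w)*(k + 7*w)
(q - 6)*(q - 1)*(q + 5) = q^3 - 2*q^2 - 29*q + 30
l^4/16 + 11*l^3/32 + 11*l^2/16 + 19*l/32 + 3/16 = (l/4 + 1/4)*(l/4 + 1/2)*(l + 1)*(l + 3/2)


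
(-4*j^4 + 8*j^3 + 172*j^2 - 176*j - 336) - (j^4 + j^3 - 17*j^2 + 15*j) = -5*j^4 + 7*j^3 + 189*j^2 - 191*j - 336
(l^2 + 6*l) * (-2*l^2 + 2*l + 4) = -2*l^4 - 10*l^3 + 16*l^2 + 24*l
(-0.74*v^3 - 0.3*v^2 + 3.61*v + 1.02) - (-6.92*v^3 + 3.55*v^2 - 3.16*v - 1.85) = 6.18*v^3 - 3.85*v^2 + 6.77*v + 2.87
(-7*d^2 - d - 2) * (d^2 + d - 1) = -7*d^4 - 8*d^3 + 4*d^2 - d + 2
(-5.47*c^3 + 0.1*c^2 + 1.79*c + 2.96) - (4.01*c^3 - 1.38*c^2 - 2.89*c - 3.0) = -9.48*c^3 + 1.48*c^2 + 4.68*c + 5.96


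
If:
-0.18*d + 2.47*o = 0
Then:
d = 13.7222222222222*o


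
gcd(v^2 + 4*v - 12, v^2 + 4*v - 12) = v^2 + 4*v - 12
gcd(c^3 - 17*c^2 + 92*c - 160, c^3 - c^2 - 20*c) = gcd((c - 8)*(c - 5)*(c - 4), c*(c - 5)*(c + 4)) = c - 5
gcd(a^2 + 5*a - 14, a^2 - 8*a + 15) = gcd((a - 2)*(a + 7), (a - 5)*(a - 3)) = 1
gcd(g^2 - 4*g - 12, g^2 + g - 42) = g - 6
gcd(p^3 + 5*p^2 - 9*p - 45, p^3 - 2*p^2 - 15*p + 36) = p - 3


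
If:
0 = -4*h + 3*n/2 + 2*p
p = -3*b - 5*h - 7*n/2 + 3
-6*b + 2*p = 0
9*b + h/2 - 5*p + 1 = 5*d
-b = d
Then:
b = 95/62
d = -95/62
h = 33/31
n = -102/31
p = 285/62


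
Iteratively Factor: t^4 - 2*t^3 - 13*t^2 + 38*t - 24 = (t - 1)*(t^3 - t^2 - 14*t + 24) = (t - 3)*(t - 1)*(t^2 + 2*t - 8) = (t - 3)*(t - 1)*(t + 4)*(t - 2)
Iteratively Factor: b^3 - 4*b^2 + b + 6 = (b - 2)*(b^2 - 2*b - 3) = (b - 3)*(b - 2)*(b + 1)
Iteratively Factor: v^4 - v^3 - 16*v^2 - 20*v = (v + 2)*(v^3 - 3*v^2 - 10*v) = (v - 5)*(v + 2)*(v^2 + 2*v) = (v - 5)*(v + 2)^2*(v)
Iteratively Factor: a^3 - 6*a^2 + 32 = (a - 4)*(a^2 - 2*a - 8) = (a - 4)*(a + 2)*(a - 4)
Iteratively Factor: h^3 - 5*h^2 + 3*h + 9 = (h + 1)*(h^2 - 6*h + 9) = (h - 3)*(h + 1)*(h - 3)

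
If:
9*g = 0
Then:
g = 0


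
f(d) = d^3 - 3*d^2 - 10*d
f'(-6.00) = 134.00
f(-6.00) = -264.00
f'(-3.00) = 35.00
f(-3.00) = -24.00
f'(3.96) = 13.28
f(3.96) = -24.55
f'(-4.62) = 81.75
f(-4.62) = -116.44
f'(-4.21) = 68.43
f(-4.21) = -85.69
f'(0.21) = -11.13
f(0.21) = -2.22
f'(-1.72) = 9.20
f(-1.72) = 3.24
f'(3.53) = 6.20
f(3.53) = -28.70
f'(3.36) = 3.71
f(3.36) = -29.54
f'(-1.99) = 13.82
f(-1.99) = 0.14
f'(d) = 3*d^2 - 6*d - 10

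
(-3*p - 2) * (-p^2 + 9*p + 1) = 3*p^3 - 25*p^2 - 21*p - 2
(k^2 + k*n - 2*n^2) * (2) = 2*k^2 + 2*k*n - 4*n^2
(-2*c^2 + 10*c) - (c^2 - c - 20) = -3*c^2 + 11*c + 20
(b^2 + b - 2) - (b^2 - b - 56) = 2*b + 54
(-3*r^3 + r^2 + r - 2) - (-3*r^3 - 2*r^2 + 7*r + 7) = 3*r^2 - 6*r - 9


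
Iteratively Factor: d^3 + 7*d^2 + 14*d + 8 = (d + 2)*(d^2 + 5*d + 4) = (d + 1)*(d + 2)*(d + 4)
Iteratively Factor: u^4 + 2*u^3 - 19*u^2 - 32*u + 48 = (u - 4)*(u^3 + 6*u^2 + 5*u - 12) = (u - 4)*(u + 3)*(u^2 + 3*u - 4) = (u - 4)*(u + 3)*(u + 4)*(u - 1)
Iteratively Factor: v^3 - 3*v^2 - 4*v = (v)*(v^2 - 3*v - 4) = v*(v - 4)*(v + 1)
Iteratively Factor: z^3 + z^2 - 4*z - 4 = (z + 2)*(z^2 - z - 2) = (z + 1)*(z + 2)*(z - 2)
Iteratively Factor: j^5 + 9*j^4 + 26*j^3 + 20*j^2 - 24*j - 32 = (j + 2)*(j^4 + 7*j^3 + 12*j^2 - 4*j - 16) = (j + 2)*(j + 4)*(j^3 + 3*j^2 - 4) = (j + 2)^2*(j + 4)*(j^2 + j - 2) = (j + 2)^3*(j + 4)*(j - 1)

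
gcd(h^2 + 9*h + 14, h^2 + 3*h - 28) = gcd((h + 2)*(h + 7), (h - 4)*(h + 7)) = h + 7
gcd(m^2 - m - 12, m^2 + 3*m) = m + 3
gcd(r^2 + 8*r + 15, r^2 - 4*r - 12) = 1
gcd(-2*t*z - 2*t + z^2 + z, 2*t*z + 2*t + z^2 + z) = z + 1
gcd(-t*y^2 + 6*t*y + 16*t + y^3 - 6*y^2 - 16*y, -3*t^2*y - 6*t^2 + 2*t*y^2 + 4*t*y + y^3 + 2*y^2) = -t*y - 2*t + y^2 + 2*y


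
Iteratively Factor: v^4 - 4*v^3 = (v)*(v^3 - 4*v^2) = v^2*(v^2 - 4*v) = v^3*(v - 4)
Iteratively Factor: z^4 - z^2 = (z)*(z^3 - z) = z^2*(z^2 - 1) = z^2*(z - 1)*(z + 1)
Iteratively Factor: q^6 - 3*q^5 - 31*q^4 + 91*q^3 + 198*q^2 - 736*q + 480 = (q - 2)*(q^5 - q^4 - 33*q^3 + 25*q^2 + 248*q - 240) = (q - 3)*(q - 2)*(q^4 + 2*q^3 - 27*q^2 - 56*q + 80) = (q - 3)*(q - 2)*(q - 1)*(q^3 + 3*q^2 - 24*q - 80) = (q - 5)*(q - 3)*(q - 2)*(q - 1)*(q^2 + 8*q + 16) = (q - 5)*(q - 3)*(q - 2)*(q - 1)*(q + 4)*(q + 4)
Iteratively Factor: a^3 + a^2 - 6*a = (a - 2)*(a^2 + 3*a) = (a - 2)*(a + 3)*(a)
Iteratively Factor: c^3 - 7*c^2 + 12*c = (c)*(c^2 - 7*c + 12) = c*(c - 3)*(c - 4)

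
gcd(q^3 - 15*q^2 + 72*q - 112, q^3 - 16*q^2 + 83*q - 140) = q^2 - 11*q + 28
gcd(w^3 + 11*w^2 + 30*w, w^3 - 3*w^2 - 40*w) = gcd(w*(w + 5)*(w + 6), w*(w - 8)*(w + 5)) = w^2 + 5*w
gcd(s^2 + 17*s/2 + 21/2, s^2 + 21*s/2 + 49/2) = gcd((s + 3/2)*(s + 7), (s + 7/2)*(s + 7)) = s + 7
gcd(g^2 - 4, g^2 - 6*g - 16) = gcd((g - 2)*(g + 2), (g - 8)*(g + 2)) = g + 2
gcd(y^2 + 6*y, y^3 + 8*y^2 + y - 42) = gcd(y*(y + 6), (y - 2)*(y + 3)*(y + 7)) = 1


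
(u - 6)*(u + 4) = u^2 - 2*u - 24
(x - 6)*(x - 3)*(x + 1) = x^3 - 8*x^2 + 9*x + 18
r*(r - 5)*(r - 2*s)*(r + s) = r^4 - r^3*s - 5*r^3 - 2*r^2*s^2 + 5*r^2*s + 10*r*s^2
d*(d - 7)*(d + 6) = d^3 - d^2 - 42*d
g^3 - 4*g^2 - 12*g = g*(g - 6)*(g + 2)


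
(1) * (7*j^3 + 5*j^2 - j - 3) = 7*j^3 + 5*j^2 - j - 3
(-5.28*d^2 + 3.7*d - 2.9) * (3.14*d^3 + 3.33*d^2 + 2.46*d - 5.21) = -16.5792*d^5 - 5.9644*d^4 - 9.7738*d^3 + 26.9538*d^2 - 26.411*d + 15.109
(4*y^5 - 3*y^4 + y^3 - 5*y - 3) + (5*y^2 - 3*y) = 4*y^5 - 3*y^4 + y^3 + 5*y^2 - 8*y - 3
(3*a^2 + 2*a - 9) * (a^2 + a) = 3*a^4 + 5*a^3 - 7*a^2 - 9*a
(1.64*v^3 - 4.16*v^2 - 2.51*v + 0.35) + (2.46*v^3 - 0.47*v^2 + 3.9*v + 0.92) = 4.1*v^3 - 4.63*v^2 + 1.39*v + 1.27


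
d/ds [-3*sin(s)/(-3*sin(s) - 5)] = 15*cos(s)/(3*sin(s) + 5)^2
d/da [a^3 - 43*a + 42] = 3*a^2 - 43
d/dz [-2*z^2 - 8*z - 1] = -4*z - 8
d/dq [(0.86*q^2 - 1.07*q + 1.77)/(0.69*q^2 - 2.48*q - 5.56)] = (-1.3945*q^2 - 12.0058*q + 10.3388)/(0.4761*q^4 - 3.4224*q^3 - 1.5224*q^2 + 27.5776*q + 30.9136)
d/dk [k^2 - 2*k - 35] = 2*k - 2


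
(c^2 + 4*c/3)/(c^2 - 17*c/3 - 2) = c*(3*c + 4)/(3*c^2 - 17*c - 6)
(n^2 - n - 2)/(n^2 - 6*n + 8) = (n + 1)/(n - 4)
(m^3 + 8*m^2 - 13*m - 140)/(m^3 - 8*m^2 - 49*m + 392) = (m^2 + m - 20)/(m^2 - 15*m + 56)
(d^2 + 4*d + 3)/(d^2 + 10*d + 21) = (d + 1)/(d + 7)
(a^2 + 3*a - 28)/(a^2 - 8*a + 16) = (a + 7)/(a - 4)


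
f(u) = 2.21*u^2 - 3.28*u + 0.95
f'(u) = 4.42*u - 3.28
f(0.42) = -0.04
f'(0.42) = -1.42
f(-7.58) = 152.79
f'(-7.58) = -36.78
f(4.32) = 28.02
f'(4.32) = 15.81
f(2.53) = 6.80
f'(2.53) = 7.90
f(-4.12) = 51.98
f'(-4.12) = -21.49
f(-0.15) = 1.49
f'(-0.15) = -3.94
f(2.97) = 10.70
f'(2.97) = 9.85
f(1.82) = 2.30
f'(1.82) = 4.76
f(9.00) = 150.44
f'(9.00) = 36.50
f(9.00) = 150.44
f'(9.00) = 36.50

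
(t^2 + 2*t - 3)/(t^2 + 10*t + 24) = (t^2 + 2*t - 3)/(t^2 + 10*t + 24)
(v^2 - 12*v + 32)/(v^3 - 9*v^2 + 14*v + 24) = (v - 8)/(v^2 - 5*v - 6)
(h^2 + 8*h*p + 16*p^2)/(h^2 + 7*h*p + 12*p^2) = (h + 4*p)/(h + 3*p)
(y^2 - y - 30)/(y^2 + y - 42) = (y + 5)/(y + 7)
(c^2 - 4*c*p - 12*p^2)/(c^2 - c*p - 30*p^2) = (c + 2*p)/(c + 5*p)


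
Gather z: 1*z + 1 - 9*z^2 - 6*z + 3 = -9*z^2 - 5*z + 4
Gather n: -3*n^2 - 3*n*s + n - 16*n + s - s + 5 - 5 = -3*n^2 + n*(-3*s - 15)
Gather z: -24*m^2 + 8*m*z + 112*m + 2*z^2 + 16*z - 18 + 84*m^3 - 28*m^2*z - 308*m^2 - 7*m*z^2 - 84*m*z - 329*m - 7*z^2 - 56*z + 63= 84*m^3 - 332*m^2 - 217*m + z^2*(-7*m - 5) + z*(-28*m^2 - 76*m - 40) + 45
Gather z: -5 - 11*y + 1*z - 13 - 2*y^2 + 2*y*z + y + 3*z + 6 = -2*y^2 - 10*y + z*(2*y + 4) - 12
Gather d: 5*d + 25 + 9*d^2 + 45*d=9*d^2 + 50*d + 25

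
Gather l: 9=9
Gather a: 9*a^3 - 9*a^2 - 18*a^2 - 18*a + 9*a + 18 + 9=9*a^3 - 27*a^2 - 9*a + 27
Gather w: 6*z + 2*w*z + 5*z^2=2*w*z + 5*z^2 + 6*z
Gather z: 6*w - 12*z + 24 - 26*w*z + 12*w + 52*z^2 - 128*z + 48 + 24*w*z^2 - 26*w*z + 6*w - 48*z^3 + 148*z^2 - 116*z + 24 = 24*w - 48*z^3 + z^2*(24*w + 200) + z*(-52*w - 256) + 96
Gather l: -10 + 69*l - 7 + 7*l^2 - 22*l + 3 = 7*l^2 + 47*l - 14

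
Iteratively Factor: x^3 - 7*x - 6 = (x + 1)*(x^2 - x - 6) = (x - 3)*(x + 1)*(x + 2)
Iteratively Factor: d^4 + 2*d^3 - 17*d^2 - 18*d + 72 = (d + 4)*(d^3 - 2*d^2 - 9*d + 18) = (d - 3)*(d + 4)*(d^2 + d - 6) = (d - 3)*(d + 3)*(d + 4)*(d - 2)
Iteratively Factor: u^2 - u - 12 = (u + 3)*(u - 4)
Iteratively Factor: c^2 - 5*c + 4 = (c - 4)*(c - 1)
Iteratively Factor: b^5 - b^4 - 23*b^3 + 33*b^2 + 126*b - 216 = (b + 4)*(b^4 - 5*b^3 - 3*b^2 + 45*b - 54) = (b - 2)*(b + 4)*(b^3 - 3*b^2 - 9*b + 27) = (b - 3)*(b - 2)*(b + 4)*(b^2 - 9) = (b - 3)^2*(b - 2)*(b + 4)*(b + 3)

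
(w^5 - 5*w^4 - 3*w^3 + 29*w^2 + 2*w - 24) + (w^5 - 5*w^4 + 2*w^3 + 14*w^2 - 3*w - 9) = 2*w^5 - 10*w^4 - w^3 + 43*w^2 - w - 33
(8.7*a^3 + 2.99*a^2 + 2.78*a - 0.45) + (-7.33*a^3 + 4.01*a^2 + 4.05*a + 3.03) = 1.37*a^3 + 7.0*a^2 + 6.83*a + 2.58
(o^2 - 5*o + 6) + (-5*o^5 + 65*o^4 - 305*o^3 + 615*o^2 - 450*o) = -5*o^5 + 65*o^4 - 305*o^3 + 616*o^2 - 455*o + 6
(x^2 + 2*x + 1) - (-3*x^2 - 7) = 4*x^2 + 2*x + 8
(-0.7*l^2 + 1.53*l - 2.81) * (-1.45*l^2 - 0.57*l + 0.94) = 1.015*l^4 - 1.8195*l^3 + 2.5444*l^2 + 3.0399*l - 2.6414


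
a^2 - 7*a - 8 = (a - 8)*(a + 1)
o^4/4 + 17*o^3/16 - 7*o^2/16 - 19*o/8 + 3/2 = (o/4 + 1)*(o - 1)*(o - 3/4)*(o + 2)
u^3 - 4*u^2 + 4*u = u*(u - 2)^2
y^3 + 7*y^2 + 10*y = y*(y + 2)*(y + 5)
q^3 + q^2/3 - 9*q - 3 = (q - 3)*(q + 1/3)*(q + 3)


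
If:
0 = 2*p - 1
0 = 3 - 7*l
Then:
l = 3/7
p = 1/2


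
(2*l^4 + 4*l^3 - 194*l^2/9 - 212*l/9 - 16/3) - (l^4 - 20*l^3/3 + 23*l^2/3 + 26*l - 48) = l^4 + 32*l^3/3 - 263*l^2/9 - 446*l/9 + 128/3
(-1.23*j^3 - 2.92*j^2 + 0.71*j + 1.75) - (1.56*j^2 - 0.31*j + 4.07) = -1.23*j^3 - 4.48*j^2 + 1.02*j - 2.32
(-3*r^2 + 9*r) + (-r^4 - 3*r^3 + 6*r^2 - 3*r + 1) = -r^4 - 3*r^3 + 3*r^2 + 6*r + 1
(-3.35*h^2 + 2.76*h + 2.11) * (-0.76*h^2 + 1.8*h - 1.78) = 2.546*h^4 - 8.1276*h^3 + 9.3274*h^2 - 1.1148*h - 3.7558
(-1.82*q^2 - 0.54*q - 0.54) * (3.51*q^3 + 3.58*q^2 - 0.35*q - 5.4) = -6.3882*q^5 - 8.411*q^4 - 3.1916*q^3 + 8.0838*q^2 + 3.105*q + 2.916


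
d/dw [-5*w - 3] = -5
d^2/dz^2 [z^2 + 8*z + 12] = 2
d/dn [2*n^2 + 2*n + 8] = 4*n + 2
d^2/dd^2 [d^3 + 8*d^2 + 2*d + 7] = 6*d + 16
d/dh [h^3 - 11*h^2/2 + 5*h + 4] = 3*h^2 - 11*h + 5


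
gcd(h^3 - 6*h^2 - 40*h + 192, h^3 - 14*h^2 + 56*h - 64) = h^2 - 12*h + 32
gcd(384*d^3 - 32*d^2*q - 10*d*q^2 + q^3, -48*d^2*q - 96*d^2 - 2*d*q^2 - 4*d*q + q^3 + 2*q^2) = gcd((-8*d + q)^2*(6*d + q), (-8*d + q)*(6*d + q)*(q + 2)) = -48*d^2 - 2*d*q + q^2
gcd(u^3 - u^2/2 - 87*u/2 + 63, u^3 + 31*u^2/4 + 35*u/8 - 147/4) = 1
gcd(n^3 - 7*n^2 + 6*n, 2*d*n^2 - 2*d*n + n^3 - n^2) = n^2 - n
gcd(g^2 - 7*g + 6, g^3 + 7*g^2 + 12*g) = 1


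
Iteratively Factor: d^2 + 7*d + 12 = (d + 3)*(d + 4)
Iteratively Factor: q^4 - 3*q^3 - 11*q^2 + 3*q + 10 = (q - 1)*(q^3 - 2*q^2 - 13*q - 10) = (q - 5)*(q - 1)*(q^2 + 3*q + 2) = (q - 5)*(q - 1)*(q + 1)*(q + 2)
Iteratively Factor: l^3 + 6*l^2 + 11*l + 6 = (l + 3)*(l^2 + 3*l + 2) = (l + 1)*(l + 3)*(l + 2)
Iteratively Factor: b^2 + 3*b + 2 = (b + 1)*(b + 2)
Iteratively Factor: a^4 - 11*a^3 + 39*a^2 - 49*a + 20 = (a - 1)*(a^3 - 10*a^2 + 29*a - 20) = (a - 5)*(a - 1)*(a^2 - 5*a + 4) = (a - 5)*(a - 1)^2*(a - 4)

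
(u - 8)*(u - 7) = u^2 - 15*u + 56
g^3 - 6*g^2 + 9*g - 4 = (g - 4)*(g - 1)^2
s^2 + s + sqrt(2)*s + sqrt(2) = (s + 1)*(s + sqrt(2))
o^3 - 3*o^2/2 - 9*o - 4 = (o - 4)*(o + 1/2)*(o + 2)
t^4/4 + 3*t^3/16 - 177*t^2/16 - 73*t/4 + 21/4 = (t/4 + 1/2)*(t - 7)*(t - 1/4)*(t + 6)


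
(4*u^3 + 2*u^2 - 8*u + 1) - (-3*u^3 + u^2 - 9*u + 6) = 7*u^3 + u^2 + u - 5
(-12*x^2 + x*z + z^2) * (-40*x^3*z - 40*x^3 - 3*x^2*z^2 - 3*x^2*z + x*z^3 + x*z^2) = 480*x^5*z + 480*x^5 - 4*x^4*z^2 - 4*x^4*z - 55*x^3*z^3 - 55*x^3*z^2 - 2*x^2*z^4 - 2*x^2*z^3 + x*z^5 + x*z^4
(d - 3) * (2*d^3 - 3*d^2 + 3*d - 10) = 2*d^4 - 9*d^3 + 12*d^2 - 19*d + 30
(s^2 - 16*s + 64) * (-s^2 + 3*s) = -s^4 + 19*s^3 - 112*s^2 + 192*s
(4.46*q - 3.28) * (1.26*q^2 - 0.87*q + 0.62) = 5.6196*q^3 - 8.013*q^2 + 5.6188*q - 2.0336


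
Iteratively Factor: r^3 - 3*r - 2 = (r - 2)*(r^2 + 2*r + 1) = (r - 2)*(r + 1)*(r + 1)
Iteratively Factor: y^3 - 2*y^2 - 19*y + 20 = (y + 4)*(y^2 - 6*y + 5) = (y - 1)*(y + 4)*(y - 5)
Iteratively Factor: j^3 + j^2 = (j + 1)*(j^2) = j*(j + 1)*(j)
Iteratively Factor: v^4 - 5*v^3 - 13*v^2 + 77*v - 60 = (v - 1)*(v^3 - 4*v^2 - 17*v + 60) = (v - 1)*(v + 4)*(v^2 - 8*v + 15) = (v - 3)*(v - 1)*(v + 4)*(v - 5)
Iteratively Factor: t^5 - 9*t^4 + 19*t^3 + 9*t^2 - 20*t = (t - 4)*(t^4 - 5*t^3 - t^2 + 5*t) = (t - 5)*(t - 4)*(t^3 - t) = (t - 5)*(t - 4)*(t + 1)*(t^2 - t) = t*(t - 5)*(t - 4)*(t + 1)*(t - 1)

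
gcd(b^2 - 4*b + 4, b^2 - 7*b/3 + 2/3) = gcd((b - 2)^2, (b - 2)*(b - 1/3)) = b - 2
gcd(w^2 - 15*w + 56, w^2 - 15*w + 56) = w^2 - 15*w + 56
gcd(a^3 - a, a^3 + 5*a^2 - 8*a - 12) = a + 1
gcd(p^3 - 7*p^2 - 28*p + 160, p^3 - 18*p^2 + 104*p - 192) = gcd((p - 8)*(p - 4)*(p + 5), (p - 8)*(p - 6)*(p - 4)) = p^2 - 12*p + 32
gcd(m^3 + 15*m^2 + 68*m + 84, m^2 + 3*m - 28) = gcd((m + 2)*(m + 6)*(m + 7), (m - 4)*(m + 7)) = m + 7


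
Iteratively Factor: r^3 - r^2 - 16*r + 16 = (r - 1)*(r^2 - 16) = (r - 1)*(r + 4)*(r - 4)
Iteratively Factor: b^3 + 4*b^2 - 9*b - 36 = (b + 3)*(b^2 + b - 12) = (b + 3)*(b + 4)*(b - 3)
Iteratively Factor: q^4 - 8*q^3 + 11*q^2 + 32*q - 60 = (q - 3)*(q^3 - 5*q^2 - 4*q + 20) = (q - 5)*(q - 3)*(q^2 - 4) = (q - 5)*(q - 3)*(q + 2)*(q - 2)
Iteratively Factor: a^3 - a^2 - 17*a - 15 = (a + 1)*(a^2 - 2*a - 15) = (a + 1)*(a + 3)*(a - 5)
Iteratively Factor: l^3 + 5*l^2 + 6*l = (l + 3)*(l^2 + 2*l) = (l + 2)*(l + 3)*(l)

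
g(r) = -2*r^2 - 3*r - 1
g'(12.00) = -51.00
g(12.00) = -325.00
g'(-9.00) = 33.00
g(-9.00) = -136.00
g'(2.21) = -11.84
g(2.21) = -17.40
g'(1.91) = -10.64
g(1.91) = -14.03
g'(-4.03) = 13.12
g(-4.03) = -21.39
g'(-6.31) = 22.24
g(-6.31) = -61.70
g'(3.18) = -15.72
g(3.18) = -30.76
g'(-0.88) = 0.52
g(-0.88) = 0.09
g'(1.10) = -7.40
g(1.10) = -6.72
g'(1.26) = -8.04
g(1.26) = -7.96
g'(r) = -4*r - 3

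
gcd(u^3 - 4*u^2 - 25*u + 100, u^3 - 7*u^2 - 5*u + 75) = u - 5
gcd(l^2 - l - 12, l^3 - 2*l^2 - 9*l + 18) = l + 3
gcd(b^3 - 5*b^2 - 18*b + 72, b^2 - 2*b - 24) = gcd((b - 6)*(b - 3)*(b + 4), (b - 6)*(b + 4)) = b^2 - 2*b - 24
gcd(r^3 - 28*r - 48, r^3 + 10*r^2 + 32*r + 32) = r^2 + 6*r + 8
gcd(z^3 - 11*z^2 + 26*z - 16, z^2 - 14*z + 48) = z - 8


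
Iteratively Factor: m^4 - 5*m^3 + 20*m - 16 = (m - 1)*(m^3 - 4*m^2 - 4*m + 16) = (m - 2)*(m - 1)*(m^2 - 2*m - 8) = (m - 2)*(m - 1)*(m + 2)*(m - 4)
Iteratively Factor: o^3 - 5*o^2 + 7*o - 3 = (o - 1)*(o^2 - 4*o + 3) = (o - 3)*(o - 1)*(o - 1)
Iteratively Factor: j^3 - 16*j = (j - 4)*(j^2 + 4*j) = j*(j - 4)*(j + 4)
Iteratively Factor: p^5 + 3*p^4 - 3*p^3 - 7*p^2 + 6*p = (p + 3)*(p^4 - 3*p^2 + 2*p) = (p + 2)*(p + 3)*(p^3 - 2*p^2 + p) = p*(p + 2)*(p + 3)*(p^2 - 2*p + 1) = p*(p - 1)*(p + 2)*(p + 3)*(p - 1)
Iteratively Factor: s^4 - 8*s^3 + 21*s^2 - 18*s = (s)*(s^3 - 8*s^2 + 21*s - 18) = s*(s - 3)*(s^2 - 5*s + 6) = s*(s - 3)*(s - 2)*(s - 3)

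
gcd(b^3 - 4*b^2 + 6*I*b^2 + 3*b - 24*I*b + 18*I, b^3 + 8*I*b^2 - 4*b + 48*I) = b + 6*I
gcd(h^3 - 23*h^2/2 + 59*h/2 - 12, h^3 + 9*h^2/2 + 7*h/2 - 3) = h - 1/2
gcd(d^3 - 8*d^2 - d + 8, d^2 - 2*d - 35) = 1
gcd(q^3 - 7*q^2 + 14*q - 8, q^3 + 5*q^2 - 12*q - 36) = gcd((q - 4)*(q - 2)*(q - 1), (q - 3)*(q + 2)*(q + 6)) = 1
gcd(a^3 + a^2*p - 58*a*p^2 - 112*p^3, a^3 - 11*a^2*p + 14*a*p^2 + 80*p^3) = -a^2 + 6*a*p + 16*p^2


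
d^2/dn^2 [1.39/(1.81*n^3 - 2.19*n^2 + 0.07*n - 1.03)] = ((6.0882 - 15.0954*n)*(1.81*n^3 - 2.19*n^2 + 0.07*n - 1.03) + 1.39*(5.43*n^2 - 4.38*n + 0.07)*(10.86*n^2 - 8.76*n + 0.14))/(1.81*n^3 - 2.19*n^2 + 0.07*n - 1.03)^3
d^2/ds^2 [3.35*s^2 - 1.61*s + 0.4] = 6.70000000000000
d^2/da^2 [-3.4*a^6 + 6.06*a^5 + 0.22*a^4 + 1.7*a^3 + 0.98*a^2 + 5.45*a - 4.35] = -102.0*a^4 + 121.2*a^3 + 2.64*a^2 + 10.2*a + 1.96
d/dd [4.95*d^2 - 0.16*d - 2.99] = 9.9*d - 0.16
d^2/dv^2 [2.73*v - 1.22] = 0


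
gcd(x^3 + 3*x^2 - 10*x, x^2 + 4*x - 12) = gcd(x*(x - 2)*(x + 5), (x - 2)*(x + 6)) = x - 2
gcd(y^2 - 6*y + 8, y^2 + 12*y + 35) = 1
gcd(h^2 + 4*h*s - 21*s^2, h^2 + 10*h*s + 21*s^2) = h + 7*s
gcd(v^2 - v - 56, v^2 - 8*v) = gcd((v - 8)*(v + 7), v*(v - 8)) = v - 8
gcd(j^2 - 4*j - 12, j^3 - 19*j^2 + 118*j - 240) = j - 6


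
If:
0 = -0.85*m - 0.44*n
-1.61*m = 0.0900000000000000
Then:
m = -0.06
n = 0.11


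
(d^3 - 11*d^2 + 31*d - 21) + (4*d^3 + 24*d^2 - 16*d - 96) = 5*d^3 + 13*d^2 + 15*d - 117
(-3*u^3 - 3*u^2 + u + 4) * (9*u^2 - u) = -27*u^5 - 24*u^4 + 12*u^3 + 35*u^2 - 4*u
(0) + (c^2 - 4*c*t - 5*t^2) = c^2 - 4*c*t - 5*t^2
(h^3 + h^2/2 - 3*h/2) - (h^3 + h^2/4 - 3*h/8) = h^2/4 - 9*h/8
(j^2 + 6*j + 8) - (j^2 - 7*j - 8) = 13*j + 16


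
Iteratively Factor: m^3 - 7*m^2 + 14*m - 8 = (m - 2)*(m^2 - 5*m + 4) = (m - 2)*(m - 1)*(m - 4)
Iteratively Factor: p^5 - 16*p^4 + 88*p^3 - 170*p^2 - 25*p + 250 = (p - 5)*(p^4 - 11*p^3 + 33*p^2 - 5*p - 50) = (p - 5)*(p + 1)*(p^3 - 12*p^2 + 45*p - 50) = (p - 5)^2*(p + 1)*(p^2 - 7*p + 10) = (p - 5)^2*(p - 2)*(p + 1)*(p - 5)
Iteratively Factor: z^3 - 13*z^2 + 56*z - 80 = (z - 5)*(z^2 - 8*z + 16) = (z - 5)*(z - 4)*(z - 4)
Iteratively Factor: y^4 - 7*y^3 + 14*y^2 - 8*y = (y - 2)*(y^3 - 5*y^2 + 4*y) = (y - 4)*(y - 2)*(y^2 - y) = (y - 4)*(y - 2)*(y - 1)*(y)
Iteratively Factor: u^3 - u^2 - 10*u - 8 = (u - 4)*(u^2 + 3*u + 2) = (u - 4)*(u + 1)*(u + 2)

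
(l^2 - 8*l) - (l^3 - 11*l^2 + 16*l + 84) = -l^3 + 12*l^2 - 24*l - 84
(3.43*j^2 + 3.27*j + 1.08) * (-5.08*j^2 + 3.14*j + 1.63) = -17.4244*j^4 - 5.8414*j^3 + 10.3723*j^2 + 8.7213*j + 1.7604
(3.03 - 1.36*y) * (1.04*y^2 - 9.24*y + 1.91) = -1.4144*y^3 + 15.7176*y^2 - 30.5948*y + 5.7873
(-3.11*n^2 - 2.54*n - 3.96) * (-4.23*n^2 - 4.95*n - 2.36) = 13.1553*n^4 + 26.1387*n^3 + 36.6634*n^2 + 25.5964*n + 9.3456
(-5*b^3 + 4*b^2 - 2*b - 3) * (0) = 0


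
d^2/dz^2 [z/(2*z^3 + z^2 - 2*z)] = 2*(12*z^2 + 6*z + 5)/(8*z^6 + 12*z^5 - 18*z^4 - 23*z^3 + 18*z^2 + 12*z - 8)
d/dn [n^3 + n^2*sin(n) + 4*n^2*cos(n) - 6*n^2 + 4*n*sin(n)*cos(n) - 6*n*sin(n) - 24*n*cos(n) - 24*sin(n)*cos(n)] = -4*n^2*sin(n) + n^2*cos(n) + 3*n^2 + 26*n*sin(n) + 2*n*cos(n) + 4*n*cos(2*n) - 12*n - 6*sin(n) + 2*sin(2*n) - 24*cos(n) - 24*cos(2*n)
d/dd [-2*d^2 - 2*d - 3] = -4*d - 2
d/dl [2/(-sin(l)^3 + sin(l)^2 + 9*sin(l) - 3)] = 2*(3*sin(l)^2 - 2*sin(l) - 9)*cos(l)/(sin(l)^3 - sin(l)^2 - 9*sin(l) + 3)^2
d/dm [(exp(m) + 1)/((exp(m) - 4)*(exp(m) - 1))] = (-exp(2*m) - 2*exp(m) + 9)*exp(m)/(exp(4*m) - 10*exp(3*m) + 33*exp(2*m) - 40*exp(m) + 16)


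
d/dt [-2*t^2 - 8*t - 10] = -4*t - 8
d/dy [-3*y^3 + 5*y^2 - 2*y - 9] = -9*y^2 + 10*y - 2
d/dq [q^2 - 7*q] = 2*q - 7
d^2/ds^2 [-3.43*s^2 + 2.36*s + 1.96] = -6.86000000000000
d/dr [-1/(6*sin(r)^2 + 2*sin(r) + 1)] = 2*(6*sin(r) + 1)*cos(r)/(6*sin(r)^2 + 2*sin(r) + 1)^2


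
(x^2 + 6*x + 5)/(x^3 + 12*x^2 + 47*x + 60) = (x + 1)/(x^2 + 7*x + 12)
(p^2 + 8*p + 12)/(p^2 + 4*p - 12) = (p + 2)/(p - 2)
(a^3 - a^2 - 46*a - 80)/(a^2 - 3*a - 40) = a + 2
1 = 1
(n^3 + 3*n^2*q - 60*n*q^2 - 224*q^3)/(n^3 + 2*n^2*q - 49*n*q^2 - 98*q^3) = (-n^2 + 4*n*q + 32*q^2)/(-n^2 + 5*n*q + 14*q^2)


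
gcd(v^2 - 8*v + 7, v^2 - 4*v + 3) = v - 1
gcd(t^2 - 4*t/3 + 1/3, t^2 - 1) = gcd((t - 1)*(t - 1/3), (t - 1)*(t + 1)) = t - 1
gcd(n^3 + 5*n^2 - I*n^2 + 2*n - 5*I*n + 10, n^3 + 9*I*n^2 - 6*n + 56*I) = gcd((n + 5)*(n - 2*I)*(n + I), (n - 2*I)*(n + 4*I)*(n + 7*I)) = n - 2*I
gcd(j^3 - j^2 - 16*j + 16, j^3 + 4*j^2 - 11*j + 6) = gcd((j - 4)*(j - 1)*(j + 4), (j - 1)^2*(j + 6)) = j - 1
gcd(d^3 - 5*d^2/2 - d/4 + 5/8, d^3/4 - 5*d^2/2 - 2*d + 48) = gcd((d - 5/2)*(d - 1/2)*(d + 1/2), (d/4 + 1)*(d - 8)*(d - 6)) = 1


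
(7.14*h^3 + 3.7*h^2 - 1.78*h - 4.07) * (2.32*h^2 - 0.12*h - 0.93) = 16.5648*h^5 + 7.7272*h^4 - 11.2138*h^3 - 12.6698*h^2 + 2.1438*h + 3.7851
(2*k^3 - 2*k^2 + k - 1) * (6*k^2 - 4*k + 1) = 12*k^5 - 20*k^4 + 16*k^3 - 12*k^2 + 5*k - 1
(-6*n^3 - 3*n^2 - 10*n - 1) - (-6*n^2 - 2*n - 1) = -6*n^3 + 3*n^2 - 8*n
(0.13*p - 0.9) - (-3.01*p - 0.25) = 3.14*p - 0.65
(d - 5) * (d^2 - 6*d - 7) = d^3 - 11*d^2 + 23*d + 35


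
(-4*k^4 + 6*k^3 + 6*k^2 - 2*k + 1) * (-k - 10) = 4*k^5 + 34*k^4 - 66*k^3 - 58*k^2 + 19*k - 10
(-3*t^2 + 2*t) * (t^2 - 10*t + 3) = -3*t^4 + 32*t^3 - 29*t^2 + 6*t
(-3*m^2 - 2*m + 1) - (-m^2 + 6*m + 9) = -2*m^2 - 8*m - 8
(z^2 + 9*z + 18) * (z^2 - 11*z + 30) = z^4 - 2*z^3 - 51*z^2 + 72*z + 540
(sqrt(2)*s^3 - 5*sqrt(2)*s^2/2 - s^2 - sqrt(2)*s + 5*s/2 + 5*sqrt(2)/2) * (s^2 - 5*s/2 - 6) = sqrt(2)*s^5 - 5*sqrt(2)*s^4 - s^4 - 3*sqrt(2)*s^3/4 + 5*s^3 - s^2/4 + 20*sqrt(2)*s^2 - 15*s - sqrt(2)*s/4 - 15*sqrt(2)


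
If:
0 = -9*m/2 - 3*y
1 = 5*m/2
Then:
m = 2/5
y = -3/5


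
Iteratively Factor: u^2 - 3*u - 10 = (u + 2)*(u - 5)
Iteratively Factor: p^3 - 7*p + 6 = (p - 1)*(p^2 + p - 6) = (p - 2)*(p - 1)*(p + 3)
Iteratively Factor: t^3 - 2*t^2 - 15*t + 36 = (t - 3)*(t^2 + t - 12) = (t - 3)^2*(t + 4)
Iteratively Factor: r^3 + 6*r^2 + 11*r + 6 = (r + 3)*(r^2 + 3*r + 2) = (r + 1)*(r + 3)*(r + 2)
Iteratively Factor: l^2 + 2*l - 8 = (l + 4)*(l - 2)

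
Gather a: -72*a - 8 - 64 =-72*a - 72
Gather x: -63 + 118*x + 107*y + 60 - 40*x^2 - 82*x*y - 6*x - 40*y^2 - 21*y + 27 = -40*x^2 + x*(112 - 82*y) - 40*y^2 + 86*y + 24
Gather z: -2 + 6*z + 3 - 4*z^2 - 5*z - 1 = -4*z^2 + z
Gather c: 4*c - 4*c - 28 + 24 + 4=0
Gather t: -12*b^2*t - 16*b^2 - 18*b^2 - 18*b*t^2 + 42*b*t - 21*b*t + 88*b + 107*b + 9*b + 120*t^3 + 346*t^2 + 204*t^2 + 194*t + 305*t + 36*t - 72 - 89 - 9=-34*b^2 + 204*b + 120*t^3 + t^2*(550 - 18*b) + t*(-12*b^2 + 21*b + 535) - 170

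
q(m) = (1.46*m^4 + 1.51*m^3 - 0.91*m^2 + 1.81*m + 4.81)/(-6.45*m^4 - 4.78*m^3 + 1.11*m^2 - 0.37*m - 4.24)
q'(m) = (5.84*m^3 + 4.53*m^2 - 1.82*m + 1.81)/(-6.45*m^4 - 4.78*m^3 + 1.11*m^2 - 0.37*m - 4.24) + (25.8*m^3 + 14.34*m^2 - 2.22*m + 0.37)*(1.46*m^4 + 1.51*m^3 - 0.91*m^2 + 1.81*m + 4.81)/(-6.45*m^4 - 4.78*m^3 + 1.11*m^2 - 0.37*m - 4.24)^2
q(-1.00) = -0.46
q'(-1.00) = -1.45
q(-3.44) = -0.19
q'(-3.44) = 0.02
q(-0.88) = -0.64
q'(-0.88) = -1.53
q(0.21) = -1.19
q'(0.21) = -0.17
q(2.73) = -0.25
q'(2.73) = 0.02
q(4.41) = -0.24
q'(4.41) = 0.00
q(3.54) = -0.24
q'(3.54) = 0.01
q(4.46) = -0.24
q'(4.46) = 0.00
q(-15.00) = -0.22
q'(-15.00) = 0.00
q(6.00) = -0.24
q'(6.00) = 0.00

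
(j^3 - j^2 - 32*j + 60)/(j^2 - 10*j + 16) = (j^2 + j - 30)/(j - 8)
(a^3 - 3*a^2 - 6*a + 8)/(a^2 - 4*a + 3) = (a^2 - 2*a - 8)/(a - 3)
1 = 1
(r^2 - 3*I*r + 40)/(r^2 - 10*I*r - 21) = (-r^2 + 3*I*r - 40)/(-r^2 + 10*I*r + 21)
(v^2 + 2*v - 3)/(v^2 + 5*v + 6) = (v - 1)/(v + 2)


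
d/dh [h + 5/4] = 1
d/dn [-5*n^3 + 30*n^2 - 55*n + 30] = -15*n^2 + 60*n - 55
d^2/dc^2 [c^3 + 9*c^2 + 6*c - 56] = 6*c + 18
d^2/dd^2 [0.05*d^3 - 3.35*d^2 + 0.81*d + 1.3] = 0.3*d - 6.7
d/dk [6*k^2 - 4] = 12*k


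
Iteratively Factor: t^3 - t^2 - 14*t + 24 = (t + 4)*(t^2 - 5*t + 6) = (t - 2)*(t + 4)*(t - 3)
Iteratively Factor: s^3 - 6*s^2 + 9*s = (s)*(s^2 - 6*s + 9) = s*(s - 3)*(s - 3)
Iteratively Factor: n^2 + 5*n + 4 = (n + 4)*(n + 1)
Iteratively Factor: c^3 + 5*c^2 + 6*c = (c)*(c^2 + 5*c + 6) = c*(c + 2)*(c + 3)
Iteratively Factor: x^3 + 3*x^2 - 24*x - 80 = (x + 4)*(x^2 - x - 20) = (x + 4)^2*(x - 5)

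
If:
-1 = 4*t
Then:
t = -1/4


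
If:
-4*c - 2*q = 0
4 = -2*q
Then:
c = 1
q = -2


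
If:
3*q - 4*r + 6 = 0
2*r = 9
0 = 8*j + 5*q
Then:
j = -5/2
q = 4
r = 9/2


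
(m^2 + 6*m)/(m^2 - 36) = m/(m - 6)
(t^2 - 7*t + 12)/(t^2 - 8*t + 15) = (t - 4)/(t - 5)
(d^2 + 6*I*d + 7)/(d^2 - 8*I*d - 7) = (d + 7*I)/(d - 7*I)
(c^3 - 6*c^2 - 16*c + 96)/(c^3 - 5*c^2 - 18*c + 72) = (c - 4)/(c - 3)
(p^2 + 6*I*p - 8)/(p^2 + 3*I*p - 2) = (p + 4*I)/(p + I)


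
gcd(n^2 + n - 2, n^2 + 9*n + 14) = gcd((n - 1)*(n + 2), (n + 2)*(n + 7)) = n + 2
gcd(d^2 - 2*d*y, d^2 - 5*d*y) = d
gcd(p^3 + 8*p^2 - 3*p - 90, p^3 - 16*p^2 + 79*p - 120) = p - 3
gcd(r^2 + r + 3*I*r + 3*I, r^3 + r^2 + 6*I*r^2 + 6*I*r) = r + 1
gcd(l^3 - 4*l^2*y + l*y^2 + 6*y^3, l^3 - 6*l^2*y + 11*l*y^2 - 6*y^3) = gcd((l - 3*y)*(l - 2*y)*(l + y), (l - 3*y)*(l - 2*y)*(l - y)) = l^2 - 5*l*y + 6*y^2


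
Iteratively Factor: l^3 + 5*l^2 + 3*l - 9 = (l + 3)*(l^2 + 2*l - 3) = (l - 1)*(l + 3)*(l + 3)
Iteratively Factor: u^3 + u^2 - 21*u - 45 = (u + 3)*(u^2 - 2*u - 15) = (u - 5)*(u + 3)*(u + 3)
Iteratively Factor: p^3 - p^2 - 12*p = (p - 4)*(p^2 + 3*p) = p*(p - 4)*(p + 3)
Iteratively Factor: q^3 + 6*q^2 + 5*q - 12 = (q + 4)*(q^2 + 2*q - 3) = (q + 3)*(q + 4)*(q - 1)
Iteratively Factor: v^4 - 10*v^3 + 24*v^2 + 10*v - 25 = (v - 5)*(v^3 - 5*v^2 - v + 5) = (v - 5)*(v + 1)*(v^2 - 6*v + 5) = (v - 5)^2*(v + 1)*(v - 1)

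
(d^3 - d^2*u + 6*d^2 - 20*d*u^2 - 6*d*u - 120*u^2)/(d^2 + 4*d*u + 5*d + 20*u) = (d^2 - 5*d*u + 6*d - 30*u)/(d + 5)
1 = 1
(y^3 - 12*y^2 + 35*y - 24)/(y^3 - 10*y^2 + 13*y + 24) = (y - 1)/(y + 1)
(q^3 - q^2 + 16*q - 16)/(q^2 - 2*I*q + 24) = (q^2 - q*(1 + 4*I) + 4*I)/(q - 6*I)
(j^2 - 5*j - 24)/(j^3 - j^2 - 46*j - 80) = (j + 3)/(j^2 + 7*j + 10)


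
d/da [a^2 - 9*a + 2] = 2*a - 9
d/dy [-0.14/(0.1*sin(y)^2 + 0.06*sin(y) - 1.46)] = (0.028*sin(y) + 0.0084)*cos(y)/(0.1*sin(y)^2 + 0.06*sin(y) - 1.46)^2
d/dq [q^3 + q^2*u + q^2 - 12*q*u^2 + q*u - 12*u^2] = 3*q^2 + 2*q*u + 2*q - 12*u^2 + u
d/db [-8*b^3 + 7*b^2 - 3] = 2*b*(7 - 12*b)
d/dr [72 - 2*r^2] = -4*r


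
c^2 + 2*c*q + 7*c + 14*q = (c + 7)*(c + 2*q)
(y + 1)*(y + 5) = y^2 + 6*y + 5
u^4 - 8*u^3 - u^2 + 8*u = u*(u - 8)*(u - 1)*(u + 1)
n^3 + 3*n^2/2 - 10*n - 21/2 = (n - 3)*(n + 1)*(n + 7/2)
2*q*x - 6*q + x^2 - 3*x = (2*q + x)*(x - 3)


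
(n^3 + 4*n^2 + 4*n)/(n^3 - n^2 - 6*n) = (n + 2)/(n - 3)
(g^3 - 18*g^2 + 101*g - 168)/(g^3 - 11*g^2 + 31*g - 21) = (g - 8)/(g - 1)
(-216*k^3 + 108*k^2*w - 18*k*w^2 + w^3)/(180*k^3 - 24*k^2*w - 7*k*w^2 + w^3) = (-6*k + w)/(5*k + w)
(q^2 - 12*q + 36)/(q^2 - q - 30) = (q - 6)/(q + 5)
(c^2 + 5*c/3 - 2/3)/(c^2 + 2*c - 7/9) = 3*(c + 2)/(3*c + 7)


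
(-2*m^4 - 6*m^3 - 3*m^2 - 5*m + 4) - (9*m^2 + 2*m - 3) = -2*m^4 - 6*m^3 - 12*m^2 - 7*m + 7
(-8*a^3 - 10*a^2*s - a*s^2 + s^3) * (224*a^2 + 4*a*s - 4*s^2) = -1792*a^5 - 2272*a^4*s - 232*a^3*s^2 + 260*a^2*s^3 + 8*a*s^4 - 4*s^5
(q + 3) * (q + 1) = q^2 + 4*q + 3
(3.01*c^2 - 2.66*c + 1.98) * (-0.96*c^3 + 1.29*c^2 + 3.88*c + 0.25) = -2.8896*c^5 + 6.4365*c^4 + 6.3466*c^3 - 7.0141*c^2 + 7.0174*c + 0.495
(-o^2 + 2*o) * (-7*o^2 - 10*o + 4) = 7*o^4 - 4*o^3 - 24*o^2 + 8*o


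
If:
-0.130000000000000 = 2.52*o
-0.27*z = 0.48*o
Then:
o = -0.05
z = 0.09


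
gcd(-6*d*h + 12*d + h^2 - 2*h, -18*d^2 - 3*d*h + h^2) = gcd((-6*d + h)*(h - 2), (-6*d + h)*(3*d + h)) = 6*d - h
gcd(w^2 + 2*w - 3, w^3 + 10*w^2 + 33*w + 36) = w + 3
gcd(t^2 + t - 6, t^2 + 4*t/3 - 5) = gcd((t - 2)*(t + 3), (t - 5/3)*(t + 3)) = t + 3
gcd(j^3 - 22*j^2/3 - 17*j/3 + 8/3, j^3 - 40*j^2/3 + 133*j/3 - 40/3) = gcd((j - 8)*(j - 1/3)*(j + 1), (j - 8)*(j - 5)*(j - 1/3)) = j^2 - 25*j/3 + 8/3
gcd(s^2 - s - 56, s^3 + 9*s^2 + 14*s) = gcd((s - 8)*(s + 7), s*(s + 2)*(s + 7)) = s + 7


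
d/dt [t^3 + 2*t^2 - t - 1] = 3*t^2 + 4*t - 1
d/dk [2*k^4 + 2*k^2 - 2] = 8*k^3 + 4*k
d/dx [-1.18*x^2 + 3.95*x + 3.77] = 3.95 - 2.36*x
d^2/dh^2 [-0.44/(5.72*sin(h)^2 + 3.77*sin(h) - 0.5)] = (57.584384*sin(h)^4 + 28.465008*sin(h)^3 - 75.0893*sin(h)^2 - 56.100616*sin(h) - 15.024152)/(5.72*sin(h)^2 + 3.77*sin(h) - 0.5)^3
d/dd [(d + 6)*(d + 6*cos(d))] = d - (d + 6)*(6*sin(d) - 1) + 6*cos(d)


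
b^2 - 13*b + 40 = (b - 8)*(b - 5)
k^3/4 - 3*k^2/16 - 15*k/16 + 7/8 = (k/4 + 1/2)*(k - 7/4)*(k - 1)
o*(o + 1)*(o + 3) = o^3 + 4*o^2 + 3*o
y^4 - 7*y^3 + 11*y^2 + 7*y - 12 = (y - 4)*(y - 3)*(y - 1)*(y + 1)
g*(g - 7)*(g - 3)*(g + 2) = g^4 - 8*g^3 + g^2 + 42*g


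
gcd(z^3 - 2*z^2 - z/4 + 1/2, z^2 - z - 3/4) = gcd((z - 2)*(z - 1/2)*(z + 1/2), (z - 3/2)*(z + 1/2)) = z + 1/2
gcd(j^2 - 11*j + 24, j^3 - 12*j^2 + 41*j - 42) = j - 3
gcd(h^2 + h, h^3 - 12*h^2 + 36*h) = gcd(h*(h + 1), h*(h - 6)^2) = h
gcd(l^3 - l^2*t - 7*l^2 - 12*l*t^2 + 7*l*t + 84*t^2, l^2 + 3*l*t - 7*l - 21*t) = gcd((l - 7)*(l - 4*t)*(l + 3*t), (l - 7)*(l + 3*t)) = l^2 + 3*l*t - 7*l - 21*t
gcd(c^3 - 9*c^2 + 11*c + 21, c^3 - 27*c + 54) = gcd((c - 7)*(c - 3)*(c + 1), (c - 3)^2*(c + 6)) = c - 3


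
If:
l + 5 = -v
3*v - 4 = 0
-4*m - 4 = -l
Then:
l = -19/3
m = -31/12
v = 4/3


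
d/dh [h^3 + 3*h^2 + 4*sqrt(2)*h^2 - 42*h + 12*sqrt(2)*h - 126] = 3*h^2 + 6*h + 8*sqrt(2)*h - 42 + 12*sqrt(2)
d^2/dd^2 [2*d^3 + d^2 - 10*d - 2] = 12*d + 2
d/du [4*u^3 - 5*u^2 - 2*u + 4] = 12*u^2 - 10*u - 2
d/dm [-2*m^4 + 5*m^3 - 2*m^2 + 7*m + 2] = -8*m^3 + 15*m^2 - 4*m + 7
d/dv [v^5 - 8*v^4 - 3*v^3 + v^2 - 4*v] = 5*v^4 - 32*v^3 - 9*v^2 + 2*v - 4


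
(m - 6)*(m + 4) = m^2 - 2*m - 24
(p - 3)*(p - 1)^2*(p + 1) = p^4 - 4*p^3 + 2*p^2 + 4*p - 3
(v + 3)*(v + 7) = v^2 + 10*v + 21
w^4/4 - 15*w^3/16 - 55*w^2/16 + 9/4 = (w/4 + 1/4)*(w - 6)*(w - 3/4)*(w + 2)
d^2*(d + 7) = d^3 + 7*d^2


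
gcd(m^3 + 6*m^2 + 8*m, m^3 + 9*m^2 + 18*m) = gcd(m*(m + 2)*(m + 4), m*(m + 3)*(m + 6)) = m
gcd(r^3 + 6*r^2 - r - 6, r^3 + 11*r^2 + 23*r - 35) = r - 1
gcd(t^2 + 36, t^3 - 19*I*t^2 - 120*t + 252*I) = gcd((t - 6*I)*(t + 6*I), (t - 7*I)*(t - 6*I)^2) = t - 6*I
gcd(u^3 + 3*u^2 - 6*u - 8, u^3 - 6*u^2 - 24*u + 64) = u^2 + 2*u - 8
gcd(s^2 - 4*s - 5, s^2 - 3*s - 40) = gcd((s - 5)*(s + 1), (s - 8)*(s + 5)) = 1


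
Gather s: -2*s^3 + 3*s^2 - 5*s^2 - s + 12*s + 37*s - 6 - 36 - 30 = -2*s^3 - 2*s^2 + 48*s - 72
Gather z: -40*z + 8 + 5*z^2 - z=5*z^2 - 41*z + 8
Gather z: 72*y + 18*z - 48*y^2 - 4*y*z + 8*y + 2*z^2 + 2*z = -48*y^2 + 80*y + 2*z^2 + z*(20 - 4*y)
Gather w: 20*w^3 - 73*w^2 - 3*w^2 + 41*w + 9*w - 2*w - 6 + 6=20*w^3 - 76*w^2 + 48*w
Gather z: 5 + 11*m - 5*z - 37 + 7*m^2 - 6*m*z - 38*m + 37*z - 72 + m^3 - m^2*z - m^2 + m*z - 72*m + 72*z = m^3 + 6*m^2 - 99*m + z*(-m^2 - 5*m + 104) - 104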